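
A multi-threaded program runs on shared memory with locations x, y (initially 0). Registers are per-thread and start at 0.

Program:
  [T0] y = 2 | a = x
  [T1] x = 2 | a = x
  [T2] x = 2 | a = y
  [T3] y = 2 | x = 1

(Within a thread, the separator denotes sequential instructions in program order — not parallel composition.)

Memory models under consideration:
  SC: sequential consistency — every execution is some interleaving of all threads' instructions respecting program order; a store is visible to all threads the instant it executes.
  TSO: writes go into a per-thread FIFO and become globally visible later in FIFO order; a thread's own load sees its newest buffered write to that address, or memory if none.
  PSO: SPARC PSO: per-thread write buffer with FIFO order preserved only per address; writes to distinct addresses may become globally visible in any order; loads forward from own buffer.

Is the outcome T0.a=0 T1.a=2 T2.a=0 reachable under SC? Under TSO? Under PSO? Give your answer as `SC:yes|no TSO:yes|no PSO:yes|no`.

outcome vector order: (T0.a,T1.a,T2.a)
SC: 10 outcomes — {<0 1 2>; <0 2 2>; <1 1 0>; <1 1 2>; <1 2 0>; <1 2 2>; <2 1 0>; <2 1 2>; <2 2 0>; <2 2 2>}
TSO: 12 outcomes — {<0 1 0>; <0 1 2>; <0 2 0>; <0 2 2>; <1 1 0>; <1 1 2>; <1 2 0>; <1 2 2>; <2 1 0>; <2 1 2>; <2 2 0>; <2 2 2>}
PSO: 12 outcomes — {<0 1 0>; <0 1 2>; <0 2 0>; <0 2 2>; <1 1 0>; <1 1 2>; <1 2 0>; <1 2 2>; <2 1 0>; <2 1 2>; <2 2 0>; <2 2 2>}
target <0 2 0> ∈ {TSO,PSO}

SC:no TSO:yes PSO:yes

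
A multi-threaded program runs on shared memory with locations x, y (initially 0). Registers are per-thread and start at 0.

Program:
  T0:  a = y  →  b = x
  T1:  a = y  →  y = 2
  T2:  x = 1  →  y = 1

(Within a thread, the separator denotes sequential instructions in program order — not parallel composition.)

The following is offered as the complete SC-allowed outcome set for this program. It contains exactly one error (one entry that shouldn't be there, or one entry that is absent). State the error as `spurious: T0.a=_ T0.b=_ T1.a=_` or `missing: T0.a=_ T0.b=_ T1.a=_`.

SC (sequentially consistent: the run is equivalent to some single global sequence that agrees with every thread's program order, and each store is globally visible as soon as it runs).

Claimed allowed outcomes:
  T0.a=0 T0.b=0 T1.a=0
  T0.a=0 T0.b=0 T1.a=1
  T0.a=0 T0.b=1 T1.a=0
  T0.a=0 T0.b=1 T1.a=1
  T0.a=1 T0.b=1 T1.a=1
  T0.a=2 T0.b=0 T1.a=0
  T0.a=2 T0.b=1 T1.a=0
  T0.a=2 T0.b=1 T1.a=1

outcome vector order: (T0.a,T0.b,T1.a)
SC (9): (0,0,0); (0,0,1); (0,1,0); (0,1,1); (1,1,0); (1,1,1); (2,0,0); (2,1,0); (2,1,1)
SC∖claimed = {(1,1,0)}

missing: T0.a=1 T0.b=1 T1.a=0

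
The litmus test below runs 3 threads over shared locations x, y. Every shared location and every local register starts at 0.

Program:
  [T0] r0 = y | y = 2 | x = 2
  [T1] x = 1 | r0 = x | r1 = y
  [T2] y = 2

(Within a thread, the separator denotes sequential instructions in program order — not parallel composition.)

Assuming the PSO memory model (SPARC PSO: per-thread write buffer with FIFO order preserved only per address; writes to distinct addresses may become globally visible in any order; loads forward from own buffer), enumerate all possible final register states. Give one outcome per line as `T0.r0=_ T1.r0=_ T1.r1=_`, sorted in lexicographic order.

outcome vector order: (T0.r0,T1.r0,T1.r1)
|PSO outcomes| = 7

T0.r0=0 T1.r0=1 T1.r1=0
T0.r0=0 T1.r0=1 T1.r1=2
T0.r0=0 T1.r0=2 T1.r1=0
T0.r0=0 T1.r0=2 T1.r1=2
T0.r0=2 T1.r0=1 T1.r1=0
T0.r0=2 T1.r0=1 T1.r1=2
T0.r0=2 T1.r0=2 T1.r1=2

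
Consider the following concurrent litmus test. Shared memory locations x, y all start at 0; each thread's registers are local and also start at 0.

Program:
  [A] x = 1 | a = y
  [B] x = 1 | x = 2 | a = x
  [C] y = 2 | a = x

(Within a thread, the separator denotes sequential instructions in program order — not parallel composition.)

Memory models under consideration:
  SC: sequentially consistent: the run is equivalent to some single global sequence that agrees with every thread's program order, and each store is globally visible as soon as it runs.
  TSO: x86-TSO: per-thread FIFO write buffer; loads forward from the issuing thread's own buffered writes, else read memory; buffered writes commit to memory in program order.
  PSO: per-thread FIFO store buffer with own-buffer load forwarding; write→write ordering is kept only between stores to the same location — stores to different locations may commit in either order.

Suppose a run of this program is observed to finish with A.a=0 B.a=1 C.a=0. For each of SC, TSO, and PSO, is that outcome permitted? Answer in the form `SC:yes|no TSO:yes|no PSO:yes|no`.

outcome vector order: (A.a,B.a,C.a)
[SC] allowed = {011; 021; 022; 210; 211; 212; 220; 221; 222}
[TSO] allowed = {010; 011; 012; 020; 021; 022; 210; 211; 212; 220; 221; 222}
[PSO] allowed = {010; 011; 012; 020; 021; 022; 210; 211; 212; 220; 221; 222}
target 010 ∈ {TSO,PSO}

SC:no TSO:yes PSO:yes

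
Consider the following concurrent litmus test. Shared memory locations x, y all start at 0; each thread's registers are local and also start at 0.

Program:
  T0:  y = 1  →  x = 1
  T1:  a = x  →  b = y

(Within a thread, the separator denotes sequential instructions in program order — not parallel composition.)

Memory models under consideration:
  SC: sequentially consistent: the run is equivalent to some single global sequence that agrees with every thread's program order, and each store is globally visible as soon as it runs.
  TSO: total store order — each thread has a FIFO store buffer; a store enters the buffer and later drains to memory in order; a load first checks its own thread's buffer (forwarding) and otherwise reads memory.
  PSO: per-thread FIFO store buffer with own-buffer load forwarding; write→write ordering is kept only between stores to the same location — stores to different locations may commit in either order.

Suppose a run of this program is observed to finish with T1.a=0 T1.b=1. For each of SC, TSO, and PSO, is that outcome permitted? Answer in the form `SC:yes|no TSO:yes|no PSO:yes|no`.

SC:yes TSO:yes PSO:yes

outcome vector order: (T1.a,T1.b)
SC (3): 00; 01; 11
TSO (3): 00; 01; 11
PSO (4): 00; 01; 10; 11
target 01 ∈ {SC,TSO,PSO}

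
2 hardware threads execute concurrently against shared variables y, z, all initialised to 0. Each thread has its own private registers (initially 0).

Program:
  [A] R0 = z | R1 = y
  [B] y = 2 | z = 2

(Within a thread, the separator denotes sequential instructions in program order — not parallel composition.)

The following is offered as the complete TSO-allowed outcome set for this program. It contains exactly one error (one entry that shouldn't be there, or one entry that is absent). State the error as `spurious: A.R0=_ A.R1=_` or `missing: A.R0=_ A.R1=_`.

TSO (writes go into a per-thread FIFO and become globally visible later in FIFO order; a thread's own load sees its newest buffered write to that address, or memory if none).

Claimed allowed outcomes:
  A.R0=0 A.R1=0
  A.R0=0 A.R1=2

outcome vector order: (A.R0,A.R1)
TSO: 3 outcomes — {0/0; 0/2; 2/2}
TSO∖claimed = {2/2}

missing: A.R0=2 A.R1=2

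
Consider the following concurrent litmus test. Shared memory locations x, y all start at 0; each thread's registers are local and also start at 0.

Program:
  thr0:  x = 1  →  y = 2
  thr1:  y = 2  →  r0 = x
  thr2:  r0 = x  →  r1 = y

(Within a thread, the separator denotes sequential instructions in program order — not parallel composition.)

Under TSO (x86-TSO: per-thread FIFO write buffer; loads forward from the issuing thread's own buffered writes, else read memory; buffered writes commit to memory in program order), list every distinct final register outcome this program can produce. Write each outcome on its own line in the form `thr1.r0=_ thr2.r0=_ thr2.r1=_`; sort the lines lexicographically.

thr1.r0=0 thr2.r0=0 thr2.r1=0
thr1.r0=0 thr2.r0=0 thr2.r1=2
thr1.r0=0 thr2.r0=1 thr2.r1=0
thr1.r0=0 thr2.r0=1 thr2.r1=2
thr1.r0=1 thr2.r0=0 thr2.r1=0
thr1.r0=1 thr2.r0=0 thr2.r1=2
thr1.r0=1 thr2.r0=1 thr2.r1=0
thr1.r0=1 thr2.r0=1 thr2.r1=2

outcome vector order: (thr1.r0,thr2.r0,thr2.r1)
|TSO outcomes| = 8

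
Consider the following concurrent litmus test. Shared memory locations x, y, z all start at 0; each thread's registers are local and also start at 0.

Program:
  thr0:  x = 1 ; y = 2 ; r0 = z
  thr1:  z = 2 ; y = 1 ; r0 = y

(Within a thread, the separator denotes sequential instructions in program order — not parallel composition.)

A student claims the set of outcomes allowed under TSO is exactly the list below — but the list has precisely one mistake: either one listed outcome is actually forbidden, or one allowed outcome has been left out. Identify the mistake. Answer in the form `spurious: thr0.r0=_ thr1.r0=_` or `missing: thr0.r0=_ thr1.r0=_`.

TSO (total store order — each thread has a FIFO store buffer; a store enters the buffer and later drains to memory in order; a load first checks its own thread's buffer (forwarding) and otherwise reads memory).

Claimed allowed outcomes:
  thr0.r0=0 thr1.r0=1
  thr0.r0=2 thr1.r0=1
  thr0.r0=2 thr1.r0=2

outcome vector order: (thr0.r0,thr1.r0)
TSO (4): (0,1); (0,2); (2,1); (2,2)
TSO∖claimed = {(0,2)}

missing: thr0.r0=0 thr1.r0=2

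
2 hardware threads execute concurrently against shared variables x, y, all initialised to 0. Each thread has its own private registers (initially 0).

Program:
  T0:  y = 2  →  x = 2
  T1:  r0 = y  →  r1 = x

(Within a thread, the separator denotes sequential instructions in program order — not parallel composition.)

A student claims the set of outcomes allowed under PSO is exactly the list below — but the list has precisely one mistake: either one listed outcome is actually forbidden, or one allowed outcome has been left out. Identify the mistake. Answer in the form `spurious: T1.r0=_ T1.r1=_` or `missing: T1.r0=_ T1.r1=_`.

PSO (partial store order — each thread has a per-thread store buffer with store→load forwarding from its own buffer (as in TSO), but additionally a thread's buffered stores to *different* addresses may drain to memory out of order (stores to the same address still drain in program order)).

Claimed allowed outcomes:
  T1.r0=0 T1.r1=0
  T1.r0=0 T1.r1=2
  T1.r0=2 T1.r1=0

missing: T1.r0=2 T1.r1=2

outcome vector order: (T1.r0,T1.r1)
PSO (4): 00, 02, 20, 22
PSO∖claimed = {22}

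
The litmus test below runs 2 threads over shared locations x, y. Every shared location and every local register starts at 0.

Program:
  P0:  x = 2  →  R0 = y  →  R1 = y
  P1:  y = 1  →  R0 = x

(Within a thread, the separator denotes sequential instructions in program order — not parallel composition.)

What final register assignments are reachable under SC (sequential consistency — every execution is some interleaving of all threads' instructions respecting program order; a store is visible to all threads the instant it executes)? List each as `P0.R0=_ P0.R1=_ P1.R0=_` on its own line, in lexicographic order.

P0.R0=0 P0.R1=0 P1.R0=2
P0.R0=0 P0.R1=1 P1.R0=2
P0.R0=1 P0.R1=1 P1.R0=0
P0.R0=1 P0.R1=1 P1.R0=2

outcome vector order: (P0.R0,P0.R1,P1.R0)
|SC outcomes| = 4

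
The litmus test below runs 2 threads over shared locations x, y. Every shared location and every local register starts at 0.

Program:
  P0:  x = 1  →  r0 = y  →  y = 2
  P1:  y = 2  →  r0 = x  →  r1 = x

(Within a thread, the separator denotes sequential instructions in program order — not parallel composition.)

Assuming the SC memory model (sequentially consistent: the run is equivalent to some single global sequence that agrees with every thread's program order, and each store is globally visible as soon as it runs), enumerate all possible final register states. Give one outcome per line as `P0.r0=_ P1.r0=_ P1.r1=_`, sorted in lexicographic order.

outcome vector order: (P0.r0,P1.r0,P1.r1)
|SC outcomes| = 4

P0.r0=0 P1.r0=1 P1.r1=1
P0.r0=2 P1.r0=0 P1.r1=0
P0.r0=2 P1.r0=0 P1.r1=1
P0.r0=2 P1.r0=1 P1.r1=1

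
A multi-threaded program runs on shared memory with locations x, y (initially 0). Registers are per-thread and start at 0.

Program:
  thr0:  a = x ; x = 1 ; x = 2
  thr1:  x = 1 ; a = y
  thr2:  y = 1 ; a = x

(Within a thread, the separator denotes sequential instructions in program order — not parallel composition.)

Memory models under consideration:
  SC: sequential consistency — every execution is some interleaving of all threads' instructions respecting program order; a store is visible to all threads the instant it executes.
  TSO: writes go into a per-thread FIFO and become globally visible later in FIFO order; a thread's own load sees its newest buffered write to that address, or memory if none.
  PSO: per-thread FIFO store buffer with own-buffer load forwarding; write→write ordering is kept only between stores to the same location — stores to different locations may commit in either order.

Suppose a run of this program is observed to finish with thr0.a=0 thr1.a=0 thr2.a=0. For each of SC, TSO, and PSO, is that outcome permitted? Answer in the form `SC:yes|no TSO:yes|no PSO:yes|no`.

SC:no TSO:yes PSO:yes

outcome vector order: (thr0.a,thr1.a,thr2.a)
under SC → 0/0/1; 0/0/2; 0/1/0; 0/1/1; 0/1/2; 1/0/1; 1/0/2; 1/1/0; 1/1/1; 1/1/2
under TSO → 0/0/0; 0/0/1; 0/0/2; 0/1/0; 0/1/1; 0/1/2; 1/0/0; 1/0/1; 1/0/2; 1/1/0; 1/1/1; 1/1/2
under PSO → 0/0/0; 0/0/1; 0/0/2; 0/1/0; 0/1/1; 0/1/2; 1/0/0; 1/0/1; 1/0/2; 1/1/0; 1/1/1; 1/1/2
target 0/0/0 ∈ {TSO,PSO}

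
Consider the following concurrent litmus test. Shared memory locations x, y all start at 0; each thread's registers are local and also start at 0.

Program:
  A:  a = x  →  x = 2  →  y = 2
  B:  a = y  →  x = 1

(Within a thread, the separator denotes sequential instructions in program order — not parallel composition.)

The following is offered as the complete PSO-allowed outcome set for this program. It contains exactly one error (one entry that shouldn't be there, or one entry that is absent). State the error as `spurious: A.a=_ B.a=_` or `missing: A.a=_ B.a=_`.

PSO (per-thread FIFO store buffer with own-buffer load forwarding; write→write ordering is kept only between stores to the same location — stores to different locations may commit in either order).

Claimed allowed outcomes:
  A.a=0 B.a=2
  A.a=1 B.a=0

missing: A.a=0 B.a=0

outcome vector order: (A.a,B.a)
[PSO] allowed = {00 02 10}
PSO∖claimed = {00}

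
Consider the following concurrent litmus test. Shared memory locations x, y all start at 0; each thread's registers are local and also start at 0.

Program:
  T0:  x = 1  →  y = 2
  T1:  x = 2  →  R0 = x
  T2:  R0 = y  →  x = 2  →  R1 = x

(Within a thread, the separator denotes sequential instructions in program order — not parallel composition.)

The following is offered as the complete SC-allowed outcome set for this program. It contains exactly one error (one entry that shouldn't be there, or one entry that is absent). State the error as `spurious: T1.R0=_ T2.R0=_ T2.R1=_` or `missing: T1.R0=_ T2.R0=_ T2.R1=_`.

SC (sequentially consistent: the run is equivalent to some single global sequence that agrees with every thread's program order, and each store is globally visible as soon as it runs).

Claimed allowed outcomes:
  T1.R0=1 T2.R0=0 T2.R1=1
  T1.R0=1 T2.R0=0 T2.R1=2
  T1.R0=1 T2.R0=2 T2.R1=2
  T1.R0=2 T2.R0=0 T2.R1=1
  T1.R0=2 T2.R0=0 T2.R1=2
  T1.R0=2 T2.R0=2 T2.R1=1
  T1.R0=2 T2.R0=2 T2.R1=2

spurious: T1.R0=2 T2.R0=2 T2.R1=1

outcome vector order: (T1.R0,T2.R0,T2.R1)
under SC → (1,0,1); (1,0,2); (1,2,2); (2,0,1); (2,0,2); (2,2,2)
claimed∖SC = {(2,2,1)}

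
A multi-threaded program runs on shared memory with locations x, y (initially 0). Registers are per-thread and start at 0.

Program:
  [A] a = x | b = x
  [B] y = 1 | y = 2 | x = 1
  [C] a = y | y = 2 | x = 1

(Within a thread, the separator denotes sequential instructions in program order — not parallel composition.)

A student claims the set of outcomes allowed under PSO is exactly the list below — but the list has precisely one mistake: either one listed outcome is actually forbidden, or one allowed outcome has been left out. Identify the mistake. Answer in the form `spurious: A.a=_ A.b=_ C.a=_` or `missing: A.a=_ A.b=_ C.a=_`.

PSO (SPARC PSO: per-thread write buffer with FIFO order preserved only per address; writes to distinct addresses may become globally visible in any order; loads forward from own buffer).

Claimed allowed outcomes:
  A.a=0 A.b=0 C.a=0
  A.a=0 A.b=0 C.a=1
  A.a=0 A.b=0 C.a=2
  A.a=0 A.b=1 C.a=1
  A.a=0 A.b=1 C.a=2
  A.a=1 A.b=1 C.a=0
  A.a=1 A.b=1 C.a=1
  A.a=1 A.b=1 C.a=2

missing: A.a=0 A.b=1 C.a=0

outcome vector order: (A.a,A.b,C.a)
PSO: 9 outcomes — {(0,0,0); (0,0,1); (0,0,2); (0,1,0); (0,1,1); (0,1,2); (1,1,0); (1,1,1); (1,1,2)}
PSO∖claimed = {(0,1,0)}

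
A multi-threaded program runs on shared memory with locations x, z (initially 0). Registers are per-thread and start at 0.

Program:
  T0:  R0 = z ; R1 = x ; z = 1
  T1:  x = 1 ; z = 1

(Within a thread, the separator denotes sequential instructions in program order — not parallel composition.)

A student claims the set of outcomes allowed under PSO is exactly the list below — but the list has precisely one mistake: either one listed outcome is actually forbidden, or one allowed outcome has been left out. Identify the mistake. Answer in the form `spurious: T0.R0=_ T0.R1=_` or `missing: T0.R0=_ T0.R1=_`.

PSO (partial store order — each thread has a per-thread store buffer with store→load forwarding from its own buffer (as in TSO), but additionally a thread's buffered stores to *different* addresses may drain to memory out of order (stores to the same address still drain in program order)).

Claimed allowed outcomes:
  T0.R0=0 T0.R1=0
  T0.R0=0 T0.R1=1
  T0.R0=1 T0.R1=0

missing: T0.R0=1 T0.R1=1

outcome vector order: (T0.R0,T0.R1)
PSO (4): 0/0 0/1 1/0 1/1
PSO∖claimed = {1/1}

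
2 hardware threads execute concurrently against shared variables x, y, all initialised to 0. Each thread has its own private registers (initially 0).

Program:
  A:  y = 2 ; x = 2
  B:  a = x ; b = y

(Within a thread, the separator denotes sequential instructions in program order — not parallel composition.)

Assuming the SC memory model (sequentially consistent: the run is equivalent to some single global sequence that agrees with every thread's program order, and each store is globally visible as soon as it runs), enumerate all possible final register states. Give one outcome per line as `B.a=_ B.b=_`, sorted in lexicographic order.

B.a=0 B.b=0
B.a=0 B.b=2
B.a=2 B.b=2

outcome vector order: (B.a,B.b)
|SC outcomes| = 3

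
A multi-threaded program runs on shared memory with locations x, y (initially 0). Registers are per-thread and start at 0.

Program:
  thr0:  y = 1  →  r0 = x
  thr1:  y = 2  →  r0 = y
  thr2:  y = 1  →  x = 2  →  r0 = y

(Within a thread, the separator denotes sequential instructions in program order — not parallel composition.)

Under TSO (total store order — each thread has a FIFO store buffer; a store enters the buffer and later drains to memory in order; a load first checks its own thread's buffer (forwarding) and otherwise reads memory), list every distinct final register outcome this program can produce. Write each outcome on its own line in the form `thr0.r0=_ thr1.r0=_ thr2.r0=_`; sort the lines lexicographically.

thr0.r0=0 thr1.r0=1 thr2.r0=1
thr0.r0=0 thr1.r0=1 thr2.r0=2
thr0.r0=0 thr1.r0=2 thr2.r0=1
thr0.r0=0 thr1.r0=2 thr2.r0=2
thr0.r0=2 thr1.r0=1 thr2.r0=1
thr0.r0=2 thr1.r0=1 thr2.r0=2
thr0.r0=2 thr1.r0=2 thr2.r0=1
thr0.r0=2 thr1.r0=2 thr2.r0=2

outcome vector order: (thr0.r0,thr1.r0,thr2.r0)
|TSO outcomes| = 8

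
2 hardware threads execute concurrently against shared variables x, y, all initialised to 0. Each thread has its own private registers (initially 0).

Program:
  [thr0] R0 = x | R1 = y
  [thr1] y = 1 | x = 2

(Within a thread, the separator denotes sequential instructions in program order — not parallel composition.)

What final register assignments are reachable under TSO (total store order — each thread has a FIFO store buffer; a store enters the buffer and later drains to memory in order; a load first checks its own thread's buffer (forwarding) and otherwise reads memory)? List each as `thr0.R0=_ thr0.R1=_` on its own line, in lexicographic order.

outcome vector order: (thr0.R0,thr0.R1)
|TSO outcomes| = 3

thr0.R0=0 thr0.R1=0
thr0.R0=0 thr0.R1=1
thr0.R0=2 thr0.R1=1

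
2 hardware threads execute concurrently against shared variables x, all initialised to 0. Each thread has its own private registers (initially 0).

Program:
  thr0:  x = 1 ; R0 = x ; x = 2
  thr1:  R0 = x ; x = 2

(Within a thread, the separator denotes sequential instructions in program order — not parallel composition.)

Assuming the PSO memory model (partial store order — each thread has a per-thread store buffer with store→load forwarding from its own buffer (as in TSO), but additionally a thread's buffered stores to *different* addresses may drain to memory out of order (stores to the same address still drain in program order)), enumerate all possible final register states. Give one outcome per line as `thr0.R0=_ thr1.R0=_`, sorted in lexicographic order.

outcome vector order: (thr0.R0,thr1.R0)
|PSO outcomes| = 5

thr0.R0=1 thr1.R0=0
thr0.R0=1 thr1.R0=1
thr0.R0=1 thr1.R0=2
thr0.R0=2 thr1.R0=0
thr0.R0=2 thr1.R0=1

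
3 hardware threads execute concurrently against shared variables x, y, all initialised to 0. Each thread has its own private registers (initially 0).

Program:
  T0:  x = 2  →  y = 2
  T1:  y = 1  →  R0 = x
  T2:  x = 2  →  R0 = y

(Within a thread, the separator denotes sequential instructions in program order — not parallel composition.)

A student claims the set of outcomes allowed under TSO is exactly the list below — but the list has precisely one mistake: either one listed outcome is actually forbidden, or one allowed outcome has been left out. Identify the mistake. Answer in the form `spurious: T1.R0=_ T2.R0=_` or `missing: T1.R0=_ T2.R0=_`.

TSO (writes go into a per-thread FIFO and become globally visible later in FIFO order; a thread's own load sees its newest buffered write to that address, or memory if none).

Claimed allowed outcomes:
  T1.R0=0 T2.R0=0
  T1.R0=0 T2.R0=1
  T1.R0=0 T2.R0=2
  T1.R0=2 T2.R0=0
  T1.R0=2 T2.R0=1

outcome vector order: (T1.R0,T2.R0)
under TSO → 0/0; 0/1; 0/2; 2/0; 2/1; 2/2
TSO∖claimed = {2/2}

missing: T1.R0=2 T2.R0=2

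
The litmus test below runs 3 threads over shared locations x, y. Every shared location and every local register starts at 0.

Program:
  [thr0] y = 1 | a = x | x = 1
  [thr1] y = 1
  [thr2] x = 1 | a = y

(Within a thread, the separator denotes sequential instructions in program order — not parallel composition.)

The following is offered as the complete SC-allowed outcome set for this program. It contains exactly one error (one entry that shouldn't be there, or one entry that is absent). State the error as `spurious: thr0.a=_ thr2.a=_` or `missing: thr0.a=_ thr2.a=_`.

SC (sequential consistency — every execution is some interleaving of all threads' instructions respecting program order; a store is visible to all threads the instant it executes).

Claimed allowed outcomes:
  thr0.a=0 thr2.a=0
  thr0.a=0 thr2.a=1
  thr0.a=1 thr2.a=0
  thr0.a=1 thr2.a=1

outcome vector order: (thr0.a,thr2.a)
SC: 3 outcomes — {0/1, 1/0, 1/1}
claimed∖SC = {0/0}

spurious: thr0.a=0 thr2.a=0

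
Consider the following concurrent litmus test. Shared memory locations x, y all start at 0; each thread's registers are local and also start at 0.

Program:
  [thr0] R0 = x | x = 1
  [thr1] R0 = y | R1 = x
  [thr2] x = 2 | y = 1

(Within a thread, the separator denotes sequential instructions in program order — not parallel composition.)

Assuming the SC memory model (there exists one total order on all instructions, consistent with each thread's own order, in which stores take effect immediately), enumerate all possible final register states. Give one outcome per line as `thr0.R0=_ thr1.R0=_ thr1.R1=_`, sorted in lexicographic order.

outcome vector order: (thr0.R0,thr1.R0,thr1.R1)
|SC outcomes| = 10

thr0.R0=0 thr1.R0=0 thr1.R1=0
thr0.R0=0 thr1.R0=0 thr1.R1=1
thr0.R0=0 thr1.R0=0 thr1.R1=2
thr0.R0=0 thr1.R0=1 thr1.R1=1
thr0.R0=0 thr1.R0=1 thr1.R1=2
thr0.R0=2 thr1.R0=0 thr1.R1=0
thr0.R0=2 thr1.R0=0 thr1.R1=1
thr0.R0=2 thr1.R0=0 thr1.R1=2
thr0.R0=2 thr1.R0=1 thr1.R1=1
thr0.R0=2 thr1.R0=1 thr1.R1=2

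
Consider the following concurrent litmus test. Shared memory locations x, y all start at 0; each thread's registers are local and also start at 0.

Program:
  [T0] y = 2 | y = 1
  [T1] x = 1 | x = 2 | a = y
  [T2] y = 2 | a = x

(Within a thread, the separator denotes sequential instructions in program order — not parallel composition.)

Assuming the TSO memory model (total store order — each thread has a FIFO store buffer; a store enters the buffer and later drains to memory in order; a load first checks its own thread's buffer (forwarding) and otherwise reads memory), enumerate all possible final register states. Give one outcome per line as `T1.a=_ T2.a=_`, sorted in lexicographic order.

T1.a=0 T2.a=0
T1.a=0 T2.a=1
T1.a=0 T2.a=2
T1.a=1 T2.a=0
T1.a=1 T2.a=1
T1.a=1 T2.a=2
T1.a=2 T2.a=0
T1.a=2 T2.a=1
T1.a=2 T2.a=2

outcome vector order: (T1.a,T2.a)
|TSO outcomes| = 9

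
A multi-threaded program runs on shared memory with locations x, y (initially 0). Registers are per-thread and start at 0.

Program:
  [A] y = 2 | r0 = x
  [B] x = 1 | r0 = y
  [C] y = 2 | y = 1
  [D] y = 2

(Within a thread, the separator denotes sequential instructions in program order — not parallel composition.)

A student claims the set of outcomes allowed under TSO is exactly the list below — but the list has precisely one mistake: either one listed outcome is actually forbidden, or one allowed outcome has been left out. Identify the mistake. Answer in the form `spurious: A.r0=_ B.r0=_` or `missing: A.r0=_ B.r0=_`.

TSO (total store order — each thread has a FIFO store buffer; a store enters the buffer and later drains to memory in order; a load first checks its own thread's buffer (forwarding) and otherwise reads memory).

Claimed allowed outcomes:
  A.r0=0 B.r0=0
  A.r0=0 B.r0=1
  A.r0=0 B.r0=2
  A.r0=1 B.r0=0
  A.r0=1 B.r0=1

outcome vector order: (A.r0,B.r0)
under TSO → 00 01 02 10 11 12
TSO∖claimed = {12}

missing: A.r0=1 B.r0=2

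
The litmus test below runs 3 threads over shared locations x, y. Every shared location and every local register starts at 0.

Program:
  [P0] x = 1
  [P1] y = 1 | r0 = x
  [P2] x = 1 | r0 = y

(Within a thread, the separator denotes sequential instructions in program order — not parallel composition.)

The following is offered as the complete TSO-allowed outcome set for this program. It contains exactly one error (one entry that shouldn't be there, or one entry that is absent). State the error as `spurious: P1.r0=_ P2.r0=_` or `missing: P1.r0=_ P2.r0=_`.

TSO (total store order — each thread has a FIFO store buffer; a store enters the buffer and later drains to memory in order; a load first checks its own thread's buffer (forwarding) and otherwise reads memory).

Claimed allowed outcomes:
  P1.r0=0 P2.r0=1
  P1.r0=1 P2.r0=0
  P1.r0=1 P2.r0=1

missing: P1.r0=0 P2.r0=0

outcome vector order: (P1.r0,P2.r0)
TSO: 4 outcomes — {<0 0> <0 1> <1 0> <1 1>}
TSO∖claimed = {<0 0>}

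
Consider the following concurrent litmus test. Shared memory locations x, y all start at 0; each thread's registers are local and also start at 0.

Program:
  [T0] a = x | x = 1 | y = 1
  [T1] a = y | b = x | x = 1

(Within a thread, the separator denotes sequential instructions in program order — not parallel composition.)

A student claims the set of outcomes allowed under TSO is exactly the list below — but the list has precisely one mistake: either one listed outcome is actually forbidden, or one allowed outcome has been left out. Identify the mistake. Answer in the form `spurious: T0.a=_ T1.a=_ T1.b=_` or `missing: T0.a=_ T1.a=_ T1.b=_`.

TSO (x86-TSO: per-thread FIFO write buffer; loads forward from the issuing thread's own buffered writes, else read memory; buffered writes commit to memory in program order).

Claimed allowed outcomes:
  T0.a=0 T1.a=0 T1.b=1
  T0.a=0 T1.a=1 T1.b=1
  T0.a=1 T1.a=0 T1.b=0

outcome vector order: (T0.a,T1.a,T1.b)
TSO (4): 0/0/0; 0/0/1; 0/1/1; 1/0/0
TSO∖claimed = {0/0/0}

missing: T0.a=0 T1.a=0 T1.b=0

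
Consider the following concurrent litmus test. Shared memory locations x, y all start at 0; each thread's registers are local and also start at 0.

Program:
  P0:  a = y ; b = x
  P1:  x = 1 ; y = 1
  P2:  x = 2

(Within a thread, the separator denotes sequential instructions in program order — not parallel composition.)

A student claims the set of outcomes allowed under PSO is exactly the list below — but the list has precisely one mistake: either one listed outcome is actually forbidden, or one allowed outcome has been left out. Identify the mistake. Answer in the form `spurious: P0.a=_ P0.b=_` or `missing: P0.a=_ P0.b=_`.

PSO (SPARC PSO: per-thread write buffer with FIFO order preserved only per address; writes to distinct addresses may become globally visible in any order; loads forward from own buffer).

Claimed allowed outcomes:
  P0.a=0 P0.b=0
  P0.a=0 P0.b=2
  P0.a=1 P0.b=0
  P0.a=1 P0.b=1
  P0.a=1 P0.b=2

missing: P0.a=0 P0.b=1

outcome vector order: (P0.a,P0.b)
PSO: 6 outcomes — {(0,0) (0,1) (0,2) (1,0) (1,1) (1,2)}
PSO∖claimed = {(0,1)}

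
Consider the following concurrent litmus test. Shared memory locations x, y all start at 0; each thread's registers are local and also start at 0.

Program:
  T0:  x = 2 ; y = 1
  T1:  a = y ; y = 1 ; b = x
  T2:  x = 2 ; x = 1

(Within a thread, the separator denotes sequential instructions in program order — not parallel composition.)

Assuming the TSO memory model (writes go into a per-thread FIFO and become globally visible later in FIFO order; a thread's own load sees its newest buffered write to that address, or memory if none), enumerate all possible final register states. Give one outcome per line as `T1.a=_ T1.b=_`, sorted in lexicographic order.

T1.a=0 T1.b=0
T1.a=0 T1.b=1
T1.a=0 T1.b=2
T1.a=1 T1.b=1
T1.a=1 T1.b=2

outcome vector order: (T1.a,T1.b)
|TSO outcomes| = 5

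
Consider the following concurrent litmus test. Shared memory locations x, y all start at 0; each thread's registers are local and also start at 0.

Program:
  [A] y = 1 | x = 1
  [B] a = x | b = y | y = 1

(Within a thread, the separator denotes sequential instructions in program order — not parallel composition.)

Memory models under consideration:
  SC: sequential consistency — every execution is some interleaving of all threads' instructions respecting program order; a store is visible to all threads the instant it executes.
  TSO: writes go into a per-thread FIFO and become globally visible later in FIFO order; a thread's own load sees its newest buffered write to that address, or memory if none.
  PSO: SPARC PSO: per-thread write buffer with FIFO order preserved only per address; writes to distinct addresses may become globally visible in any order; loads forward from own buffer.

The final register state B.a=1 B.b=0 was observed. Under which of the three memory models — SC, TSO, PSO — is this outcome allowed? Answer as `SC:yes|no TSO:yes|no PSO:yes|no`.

outcome vector order: (B.a,B.b)
SC: 3 outcomes — {00, 01, 11}
TSO: 3 outcomes — {00, 01, 11}
PSO: 4 outcomes — {00, 01, 10, 11}
target 10 ∈ {PSO}

SC:no TSO:no PSO:yes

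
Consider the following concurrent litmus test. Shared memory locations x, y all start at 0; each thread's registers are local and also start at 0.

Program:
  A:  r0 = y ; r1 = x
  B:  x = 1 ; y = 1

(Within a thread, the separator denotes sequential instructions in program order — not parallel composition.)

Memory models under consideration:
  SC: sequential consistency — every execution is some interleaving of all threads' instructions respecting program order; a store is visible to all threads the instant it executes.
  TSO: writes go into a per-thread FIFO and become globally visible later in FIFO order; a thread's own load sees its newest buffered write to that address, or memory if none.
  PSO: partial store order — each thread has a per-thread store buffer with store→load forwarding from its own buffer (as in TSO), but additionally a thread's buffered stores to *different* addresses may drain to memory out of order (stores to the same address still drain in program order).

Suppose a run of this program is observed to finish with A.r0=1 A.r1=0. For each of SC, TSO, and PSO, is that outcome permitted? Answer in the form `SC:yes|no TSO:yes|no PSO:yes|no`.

outcome vector order: (A.r0,A.r1)
SC: 3 outcomes — {(0,0) (0,1) (1,1)}
TSO: 3 outcomes — {(0,0) (0,1) (1,1)}
PSO: 4 outcomes — {(0,0) (0,1) (1,0) (1,1)}
target (1,0) ∈ {PSO}

SC:no TSO:no PSO:yes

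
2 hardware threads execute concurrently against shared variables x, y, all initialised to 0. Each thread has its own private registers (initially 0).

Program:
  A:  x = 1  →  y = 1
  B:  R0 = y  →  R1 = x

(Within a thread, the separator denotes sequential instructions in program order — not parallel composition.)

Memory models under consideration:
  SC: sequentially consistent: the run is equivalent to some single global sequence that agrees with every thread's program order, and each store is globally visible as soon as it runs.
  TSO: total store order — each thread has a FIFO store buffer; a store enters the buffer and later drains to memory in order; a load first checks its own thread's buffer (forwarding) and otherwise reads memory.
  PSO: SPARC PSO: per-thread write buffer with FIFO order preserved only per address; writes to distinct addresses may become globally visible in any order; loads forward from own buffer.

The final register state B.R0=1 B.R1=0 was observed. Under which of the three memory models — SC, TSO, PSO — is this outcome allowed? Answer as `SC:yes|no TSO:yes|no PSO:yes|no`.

outcome vector order: (B.R0,B.R1)
[SC] allowed = {(0,0), (0,1), (1,1)}
[TSO] allowed = {(0,0), (0,1), (1,1)}
[PSO] allowed = {(0,0), (0,1), (1,0), (1,1)}
target (1,0) ∈ {PSO}

SC:no TSO:no PSO:yes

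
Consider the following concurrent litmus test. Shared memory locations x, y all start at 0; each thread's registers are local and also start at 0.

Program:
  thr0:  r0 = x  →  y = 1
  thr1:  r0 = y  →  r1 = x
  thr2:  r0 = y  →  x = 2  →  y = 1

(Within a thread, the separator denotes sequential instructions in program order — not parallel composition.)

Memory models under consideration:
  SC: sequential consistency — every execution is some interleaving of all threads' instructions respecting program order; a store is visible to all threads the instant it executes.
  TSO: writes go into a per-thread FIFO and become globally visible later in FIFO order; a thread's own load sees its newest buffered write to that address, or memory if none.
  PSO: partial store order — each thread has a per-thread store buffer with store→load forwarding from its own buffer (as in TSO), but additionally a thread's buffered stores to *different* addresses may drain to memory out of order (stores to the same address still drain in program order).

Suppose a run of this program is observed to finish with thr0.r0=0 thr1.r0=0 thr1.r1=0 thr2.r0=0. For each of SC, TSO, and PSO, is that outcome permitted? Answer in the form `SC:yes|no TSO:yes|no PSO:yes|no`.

outcome vector order: (thr0.r0,thr1.r0,thr1.r1,thr2.r0)
under SC → 0/0/0/0, 0/0/0/1, 0/0/2/0, 0/0/2/1, 0/1/0/0, 0/1/0/1, 0/1/2/0, 0/1/2/1, 2/0/0/0, 2/0/2/0, 2/1/2/0
under TSO → 0/0/0/0, 0/0/0/1, 0/0/2/0, 0/0/2/1, 0/1/0/0, 0/1/0/1, 0/1/2/0, 0/1/2/1, 2/0/0/0, 2/0/2/0, 2/1/2/0
under PSO → 0/0/0/0, 0/0/0/1, 0/0/2/0, 0/0/2/1, 0/1/0/0, 0/1/0/1, 0/1/2/0, 0/1/2/1, 2/0/0/0, 2/0/2/0, 2/1/0/0, 2/1/2/0
target 0/0/0/0 ∈ {SC,TSO,PSO}

SC:yes TSO:yes PSO:yes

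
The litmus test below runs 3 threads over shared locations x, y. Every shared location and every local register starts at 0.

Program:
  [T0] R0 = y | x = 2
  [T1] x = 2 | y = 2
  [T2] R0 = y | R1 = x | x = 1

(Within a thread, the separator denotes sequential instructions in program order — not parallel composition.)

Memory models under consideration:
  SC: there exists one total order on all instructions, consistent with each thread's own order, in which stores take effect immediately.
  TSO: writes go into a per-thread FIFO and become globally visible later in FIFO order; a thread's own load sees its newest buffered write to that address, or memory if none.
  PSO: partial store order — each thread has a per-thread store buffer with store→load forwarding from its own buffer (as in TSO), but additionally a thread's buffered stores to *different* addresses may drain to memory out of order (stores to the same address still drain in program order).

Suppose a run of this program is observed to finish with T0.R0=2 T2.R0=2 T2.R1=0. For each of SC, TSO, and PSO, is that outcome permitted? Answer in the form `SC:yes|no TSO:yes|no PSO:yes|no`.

SC:no TSO:no PSO:yes

outcome vector order: (T0.R0,T2.R0,T2.R1)
SC: 6 outcomes — {(0,0,0), (0,0,2), (0,2,2), (2,0,0), (2,0,2), (2,2,2)}
TSO: 6 outcomes — {(0,0,0), (0,0,2), (0,2,2), (2,0,0), (2,0,2), (2,2,2)}
PSO: 8 outcomes — {(0,0,0), (0,0,2), (0,2,0), (0,2,2), (2,0,0), (2,0,2), (2,2,0), (2,2,2)}
target (2,2,0) ∈ {PSO}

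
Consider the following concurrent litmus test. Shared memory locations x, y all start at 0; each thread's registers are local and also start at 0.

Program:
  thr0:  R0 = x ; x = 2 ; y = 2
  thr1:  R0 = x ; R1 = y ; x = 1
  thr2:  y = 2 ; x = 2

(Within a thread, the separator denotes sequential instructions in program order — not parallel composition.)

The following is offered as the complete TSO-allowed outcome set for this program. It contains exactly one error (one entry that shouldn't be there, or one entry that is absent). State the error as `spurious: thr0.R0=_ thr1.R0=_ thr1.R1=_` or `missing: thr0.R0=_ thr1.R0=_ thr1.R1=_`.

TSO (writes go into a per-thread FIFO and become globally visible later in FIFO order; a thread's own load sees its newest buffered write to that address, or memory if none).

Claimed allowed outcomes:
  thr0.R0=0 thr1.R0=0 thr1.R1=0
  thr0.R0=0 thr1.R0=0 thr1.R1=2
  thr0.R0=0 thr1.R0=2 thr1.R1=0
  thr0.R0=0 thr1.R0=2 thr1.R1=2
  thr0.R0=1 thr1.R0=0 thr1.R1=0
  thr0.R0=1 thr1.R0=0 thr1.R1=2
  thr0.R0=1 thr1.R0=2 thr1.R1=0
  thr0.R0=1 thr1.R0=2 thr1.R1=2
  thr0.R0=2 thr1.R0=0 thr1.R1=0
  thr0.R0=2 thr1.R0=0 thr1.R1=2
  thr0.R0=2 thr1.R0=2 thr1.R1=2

spurious: thr0.R0=1 thr1.R0=2 thr1.R1=0

outcome vector order: (thr0.R0,thr1.R0,thr1.R1)
under TSO → (0,0,0) (0,0,2) (0,2,0) (0,2,2) (1,0,0) (1,0,2) (1,2,2) (2,0,0) (2,0,2) (2,2,2)
claimed∖TSO = {(1,2,0)}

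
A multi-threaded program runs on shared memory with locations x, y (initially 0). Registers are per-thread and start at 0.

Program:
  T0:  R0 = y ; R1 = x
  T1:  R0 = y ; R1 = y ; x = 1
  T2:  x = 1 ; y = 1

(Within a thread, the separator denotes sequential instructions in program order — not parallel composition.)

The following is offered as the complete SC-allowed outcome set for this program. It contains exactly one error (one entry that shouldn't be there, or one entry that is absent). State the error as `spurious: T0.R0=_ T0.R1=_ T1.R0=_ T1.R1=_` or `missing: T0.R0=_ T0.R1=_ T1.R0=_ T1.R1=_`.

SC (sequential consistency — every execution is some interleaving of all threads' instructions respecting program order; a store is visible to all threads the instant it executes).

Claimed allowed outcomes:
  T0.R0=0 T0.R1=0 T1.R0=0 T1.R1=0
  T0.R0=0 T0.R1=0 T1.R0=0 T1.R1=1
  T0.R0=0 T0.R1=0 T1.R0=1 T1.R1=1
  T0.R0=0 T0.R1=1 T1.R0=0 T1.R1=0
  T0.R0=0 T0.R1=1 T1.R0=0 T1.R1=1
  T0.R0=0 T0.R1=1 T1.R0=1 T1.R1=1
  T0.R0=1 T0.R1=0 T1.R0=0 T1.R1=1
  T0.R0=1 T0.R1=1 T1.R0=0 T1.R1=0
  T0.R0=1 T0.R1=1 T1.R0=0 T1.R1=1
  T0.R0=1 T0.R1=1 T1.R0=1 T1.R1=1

outcome vector order: (T0.R0,T0.R1,T1.R0,T1.R1)
SC (9): 0000, 0001, 0011, 0100, 0101, 0111, 1100, 1101, 1111
claimed∖SC = {1001}

spurious: T0.R0=1 T0.R1=0 T1.R0=0 T1.R1=1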